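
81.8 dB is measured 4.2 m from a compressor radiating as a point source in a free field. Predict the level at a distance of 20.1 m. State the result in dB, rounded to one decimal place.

Spherical spreading from a point source gives a 20·log₁₀(r₂/r₁) drop.
L₂ = 81.8 − 20·log₁₀(20.1/4.2) = 81.8 − 13.599 = 68.20 dB.

68.2 dB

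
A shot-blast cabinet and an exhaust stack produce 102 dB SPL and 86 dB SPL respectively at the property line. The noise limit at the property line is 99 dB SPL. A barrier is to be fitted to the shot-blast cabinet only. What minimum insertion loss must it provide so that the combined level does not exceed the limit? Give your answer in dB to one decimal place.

3.2 dB

Everything except the shot-blast cabinet sums to 10^(86/10) = 3.981e+08 in linear terms, 86.00 dB SPL.
The limit corresponds to 10^(99/10) = 7.943e+09; subtracting the fixed part leaves 7.545e+09 for the shot-blast cabinet, i.e. 98.78 dB SPL.
Required insertion loss = 102 − 98.78 = 3.22 dB.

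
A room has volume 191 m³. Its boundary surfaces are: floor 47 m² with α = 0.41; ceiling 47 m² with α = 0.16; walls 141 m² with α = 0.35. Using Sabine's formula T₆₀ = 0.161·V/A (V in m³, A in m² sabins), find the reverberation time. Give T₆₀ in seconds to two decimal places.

Total absorption A = 47·0.41 + 47·0.16 + 141·0.35 = 76.14 m² sabins.
T₆₀ = 0.161·V/A = 0.161·191/76.14 = 0.404 s.

0.40 s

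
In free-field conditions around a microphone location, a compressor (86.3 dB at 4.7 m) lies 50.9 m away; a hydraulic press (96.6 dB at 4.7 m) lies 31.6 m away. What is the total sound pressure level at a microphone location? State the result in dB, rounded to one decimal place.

First find each source's level at the receiver (point-source: −20·log₁₀(r/r_ref)), then combine on an intensity basis.
compressor: 86.3 − 20·log₁₀(50.9/4.7) = 86.3 − 20.69 = 65.61 dB.
hydraulic press: 96.6 − 20·log₁₀(31.6/4.7) = 96.6 − 16.55 = 80.05 dB.
Σ 10^(L/10) = 1.048e+08 → L_total = 10·log₁₀(1.048e+08) = 80.20 dB.

80.2 dB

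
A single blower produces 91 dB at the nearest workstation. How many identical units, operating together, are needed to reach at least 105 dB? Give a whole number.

26

The shortfall is 105 − 91 = 14.0 dB, and N units add 10·log₁₀ N, so need 10·log₁₀ N ≥ 14.0.
N ≥ 10^(14.0/10) = 25.119, so N = 26.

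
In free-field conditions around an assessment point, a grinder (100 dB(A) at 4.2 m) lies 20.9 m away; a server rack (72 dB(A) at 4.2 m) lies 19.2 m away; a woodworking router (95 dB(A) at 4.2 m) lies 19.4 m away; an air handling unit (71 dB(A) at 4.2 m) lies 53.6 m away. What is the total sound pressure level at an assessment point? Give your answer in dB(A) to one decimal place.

Apply inverse-square spreading to bring every level to the receiver, then sum 10^(L/10).
grinder: 100 − 20·log₁₀(20.9/4.2) = 100 − 13.94 = 86.06 dB(A).
server rack: 72 − 20·log₁₀(19.2/4.2) = 72 − 13.20 = 58.80 dB(A).
woodworking router: 95 − 20·log₁₀(19.4/4.2) = 95 − 13.29 = 81.71 dB(A).
air handling unit: 71 − 20·log₁₀(53.6/4.2) = 71 − 22.12 = 48.88 dB(A).
Σ 10^(L/10) = 5.529e+08 → L_total = 10·log₁₀(5.529e+08) = 87.43 dB(A).

87.4 dB(A)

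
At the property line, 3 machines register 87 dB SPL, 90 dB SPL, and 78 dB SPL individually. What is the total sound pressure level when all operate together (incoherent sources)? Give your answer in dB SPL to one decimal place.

91.9 dB SPL

Incoherent sources combine by intensity addition: L_total = 10·log₁₀(Σ 10^(L_i/10)).
Σ 10^(L/10) = 10^(87/10) + 10^(90/10) + 10^(78/10) = 1.564e+09.
L_total = 10·log₁₀(1.564e+09) = 91.94 dB SPL.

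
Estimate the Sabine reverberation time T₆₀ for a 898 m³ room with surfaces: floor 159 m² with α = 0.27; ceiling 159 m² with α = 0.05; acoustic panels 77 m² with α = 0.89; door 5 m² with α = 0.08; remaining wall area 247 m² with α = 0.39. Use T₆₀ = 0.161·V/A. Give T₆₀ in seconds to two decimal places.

0.67 s

A = Σ Sᵢαᵢ = 159·0.27 + 159·0.05 + 77·0.89 + 5·0.08 + 247·0.39 = 216.14 m².
T₆₀ = 0.161·V/A = 0.161·898/216.14 = 0.669 s.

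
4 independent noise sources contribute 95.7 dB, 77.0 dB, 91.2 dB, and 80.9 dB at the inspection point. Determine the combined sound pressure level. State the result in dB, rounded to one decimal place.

For uncorrelated sources the intensities add, so convert each level to linear form, sum, and take 10·log₁₀ of the total.
Σ 10^(L/10) = 10^(95.7/10) + 10^(77.0/10) + 10^(91.2/10) + 10^(80.9/10) = 5.207e+09.
L_total = 10·log₁₀(5.207e+09) = 97.17 dB.

97.2 dB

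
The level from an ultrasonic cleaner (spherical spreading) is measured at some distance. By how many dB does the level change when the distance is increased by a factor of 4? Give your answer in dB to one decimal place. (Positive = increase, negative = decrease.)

-12.0 dB

Point-source spreading: ΔL = −20·log₁₀(r₂/r₁).
ΔL = −20·log₁₀(4) = -12.04 dB.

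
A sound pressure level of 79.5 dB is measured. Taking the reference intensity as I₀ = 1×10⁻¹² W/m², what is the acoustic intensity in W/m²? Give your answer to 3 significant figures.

8.91e-05 W/m²

I/I₀ = 10^(79.5/10) = 8.913e+07, so I = 8.913e+07 × 10⁻¹² W/m².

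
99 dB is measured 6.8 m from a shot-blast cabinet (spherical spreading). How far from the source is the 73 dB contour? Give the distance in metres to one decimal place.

For a point source L₁ − L₂ = 20·log₁₀(r₂/r₁), so r₂ = r₁·10^((L₁−L₂)/20).
r₂ = 6.8·10^((99−73)/20) = 6.8·10^(26.0/20) = 135.68 m.

135.7 m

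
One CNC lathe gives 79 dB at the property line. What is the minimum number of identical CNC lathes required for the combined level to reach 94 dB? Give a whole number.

N identical sources give L₁ + 10·log₁₀ N, so require 10·log₁₀ N ≥ 94 − 79 = 15.0 dB.
N ≥ 10^(15.0/10) = 31.623, so N = 32.

32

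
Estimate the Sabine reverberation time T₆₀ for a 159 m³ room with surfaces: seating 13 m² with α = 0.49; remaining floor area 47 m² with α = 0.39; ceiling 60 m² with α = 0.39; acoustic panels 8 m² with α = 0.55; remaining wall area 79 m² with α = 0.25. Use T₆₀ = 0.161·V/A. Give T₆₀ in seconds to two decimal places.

Total absorption A = 13·0.49 + 47·0.39 + 60·0.39 + 8·0.55 + 79·0.25 = 72.25 m² sabins.
T₆₀ = 0.161·V/A = 0.161·159/72.25 = 0.354 s.

0.35 s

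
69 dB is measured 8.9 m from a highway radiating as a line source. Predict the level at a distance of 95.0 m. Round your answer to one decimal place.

58.7 dB

For a line source, L₂ = L₁ − 10·log₁₀(r₂/r₁).
L₂ = 69 − 10·log₁₀(95.0/8.9) = 69 − 10.283 = 58.72 dB.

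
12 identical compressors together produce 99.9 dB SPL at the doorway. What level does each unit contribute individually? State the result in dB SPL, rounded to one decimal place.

12 equal contributions raise the level by 10·log₁₀ 12 = 10.792 dB, so each unit alone gives 99.9 − 10.792.

89.1 dB SPL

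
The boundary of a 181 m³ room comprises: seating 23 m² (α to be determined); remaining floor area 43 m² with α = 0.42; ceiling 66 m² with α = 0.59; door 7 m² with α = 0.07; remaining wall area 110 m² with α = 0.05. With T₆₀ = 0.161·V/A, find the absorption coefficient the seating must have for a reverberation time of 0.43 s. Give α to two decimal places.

0.21

Required total absorption A = 0.161·181/0.43 = 67.77 m².
Absorption from the other surfaces = 43·0.42 + 66·0.59 + 7·0.07 + 110·0.05 = 62.99 m², so the seating must supply 4.78 m² over 23 m².
α = 4.78/23 = 0.208.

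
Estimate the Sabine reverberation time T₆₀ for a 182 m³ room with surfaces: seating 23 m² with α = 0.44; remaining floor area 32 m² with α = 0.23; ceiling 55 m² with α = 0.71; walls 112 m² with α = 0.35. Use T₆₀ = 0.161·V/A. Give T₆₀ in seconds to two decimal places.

0.31 s

Total absorption A = 23·0.44 + 32·0.23 + 55·0.71 + 112·0.35 = 95.73 m² sabins.
T₆₀ = 0.161·V/A = 0.161·182/95.73 = 0.306 s.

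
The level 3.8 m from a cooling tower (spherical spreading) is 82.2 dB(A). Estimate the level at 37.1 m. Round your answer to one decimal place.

62.4 dB(A)

Spherical spreading from a point source gives a 20·log₁₀(r₂/r₁) drop.
L₂ = 82.2 − 20·log₁₀(37.1/3.8) = 82.2 − 19.792 = 62.41 dB(A).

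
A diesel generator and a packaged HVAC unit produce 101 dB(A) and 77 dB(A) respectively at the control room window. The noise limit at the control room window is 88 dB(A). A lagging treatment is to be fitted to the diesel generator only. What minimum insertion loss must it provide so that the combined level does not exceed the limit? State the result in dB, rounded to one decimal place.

The untreated sources together contribute 10^(77/10) = 5.012e+07, i.e. 77.00 dB(A).
The limit corresponds to 10^(88/10) = 6.310e+08; subtracting the fixed part leaves 5.808e+08 for the diesel generator, i.e. 87.64 dB(A).
Required insertion loss = 101 − 87.64 = 13.36 dB.

13.4 dB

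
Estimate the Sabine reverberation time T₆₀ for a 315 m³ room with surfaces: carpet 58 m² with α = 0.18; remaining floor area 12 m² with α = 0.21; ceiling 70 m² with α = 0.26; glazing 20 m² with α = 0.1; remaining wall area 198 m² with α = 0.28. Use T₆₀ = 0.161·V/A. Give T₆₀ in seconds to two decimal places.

Summing Sᵢαᵢ: 58·0.18 + 12·0.21 + 70·0.26 + 20·0.1 + 198·0.28 = 88.60 m².
T₆₀ = 0.161·V/A = 0.161·315/88.60 = 0.572 s.

0.57 s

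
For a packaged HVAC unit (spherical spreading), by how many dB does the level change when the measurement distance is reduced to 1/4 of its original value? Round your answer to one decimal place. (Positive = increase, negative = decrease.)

Point-source spreading: ΔL = −20·log₁₀(r₂/r₁).
ΔL = −20·log₁₀(0.25) = +12.04 dB.

+12.0 dB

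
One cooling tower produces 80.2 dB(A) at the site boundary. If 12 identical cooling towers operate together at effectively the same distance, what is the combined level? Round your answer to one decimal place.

91.0 dB(A)

N identical incoherent sources raise the level by 10·log₁₀ N.
L_total = 80.2 + 10·log₁₀(12) = 80.2 + 10.792 = 90.99 dB(A).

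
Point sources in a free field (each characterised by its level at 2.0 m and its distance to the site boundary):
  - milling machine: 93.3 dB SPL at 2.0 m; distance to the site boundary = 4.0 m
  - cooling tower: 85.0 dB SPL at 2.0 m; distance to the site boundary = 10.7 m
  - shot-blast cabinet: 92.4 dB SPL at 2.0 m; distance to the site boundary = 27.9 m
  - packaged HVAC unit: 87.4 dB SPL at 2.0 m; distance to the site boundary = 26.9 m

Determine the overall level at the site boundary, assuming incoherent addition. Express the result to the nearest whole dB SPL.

87 dB SPL

First find each source's level at the receiver (point-source: −20·log₁₀(r/r_ref)), then combine on an intensity basis.
milling machine: 93.3 − 20·log₁₀(4.0/2.0) = 93.3 − 6.02 = 87.28 dB SPL.
cooling tower: 85.0 − 20·log₁₀(10.7/2.0) = 85.0 − 14.57 = 70.43 dB SPL.
shot-blast cabinet: 92.4 − 20·log₁₀(27.9/2.0) = 92.4 − 22.89 = 69.51 dB SPL.
packaged HVAC unit: 87.4 − 20·log₁₀(26.9/2.0) = 87.4 − 22.57 = 64.83 dB SPL.
Σ 10^(L/10) = 5.575e+08 → L_total = 10·log₁₀(5.575e+08) = 87.46 dB SPL.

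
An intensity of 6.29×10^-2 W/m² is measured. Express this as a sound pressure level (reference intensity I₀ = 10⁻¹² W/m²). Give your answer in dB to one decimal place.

I/I₀ = 6.29×10^-2/10⁻¹² = 6.29×10^10, and L = 10·log₁₀(I/I₀).
L = 10·(0.7987 + 10) = 107.99 dB.

108.0 dB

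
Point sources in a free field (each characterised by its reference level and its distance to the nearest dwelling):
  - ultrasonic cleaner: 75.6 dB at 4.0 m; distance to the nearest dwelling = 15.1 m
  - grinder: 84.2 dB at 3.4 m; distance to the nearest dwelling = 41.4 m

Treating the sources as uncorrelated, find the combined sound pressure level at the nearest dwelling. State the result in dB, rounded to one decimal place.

66.4 dB

Propagate each source to the receiver with L = L_ref − 20·log₁₀(r/r_ref), then add intensities.
ultrasonic cleaner: 75.6 − 20·log₁₀(15.1/4.0) = 75.6 − 11.54 = 64.06 dB.
grinder: 84.2 − 20·log₁₀(41.4/3.4) = 84.2 − 21.71 = 62.49 dB.
Σ 10^(L/10) = 4.322e+06 → L_total = 10·log₁₀(4.322e+06) = 66.36 dB.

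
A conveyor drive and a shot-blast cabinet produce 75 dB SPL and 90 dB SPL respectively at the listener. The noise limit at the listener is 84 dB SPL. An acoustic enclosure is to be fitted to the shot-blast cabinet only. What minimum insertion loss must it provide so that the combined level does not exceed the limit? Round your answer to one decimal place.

Fixed contribution from the other source: Σ 10^(L/10) = 10^(75/10) = 3.162e+07 (75.00 dB SPL).
The limit corresponds to 10^(84/10) = 2.512e+08; subtracting the fixed part leaves 2.196e+08 for the shot-blast cabinet, i.e. 83.42 dB SPL.
So the shot-blast cabinet must be reduced from 90 to 83.42 dB SPL: IL = 6.58 dB.

6.6 dB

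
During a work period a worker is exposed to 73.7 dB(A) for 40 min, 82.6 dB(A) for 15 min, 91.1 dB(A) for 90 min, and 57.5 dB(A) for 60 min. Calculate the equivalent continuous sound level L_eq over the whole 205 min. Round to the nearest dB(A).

88 dB(A)

Weight each interval's intensity by its duration and average over T = 205 min:
Σ tᵢ·10^(Lᵢ/10) = 40·10^(73.7/10) + 15·10^(82.6/10) + 90·10^(91.1/10) + 60·10^(57.5/10) = 1.196e+11.
L_eq = 10·log₁₀(1.196e+11/205) = 87.66 dB(A).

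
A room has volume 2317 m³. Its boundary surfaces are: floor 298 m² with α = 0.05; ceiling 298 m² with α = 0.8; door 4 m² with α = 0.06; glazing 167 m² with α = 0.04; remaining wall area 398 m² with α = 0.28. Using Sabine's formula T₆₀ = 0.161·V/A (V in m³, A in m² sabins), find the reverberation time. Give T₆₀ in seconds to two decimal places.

1.00 s

Total absorption A = 298·0.05 + 298·0.8 + 4·0.06 + 167·0.04 + 398·0.28 = 371.66 m² sabins.
T₆₀ = 0.161·V/A = 0.161·2317/371.66 = 1.004 s.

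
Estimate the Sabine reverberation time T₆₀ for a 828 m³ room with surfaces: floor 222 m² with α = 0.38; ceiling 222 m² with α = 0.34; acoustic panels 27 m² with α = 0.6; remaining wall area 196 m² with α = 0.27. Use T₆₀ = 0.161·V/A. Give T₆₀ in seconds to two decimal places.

Summing Sᵢαᵢ: 222·0.38 + 222·0.34 + 27·0.6 + 196·0.27 = 228.96 m².
T₆₀ = 0.161 × 828 / 228.96 = 0.582 s.

0.58 s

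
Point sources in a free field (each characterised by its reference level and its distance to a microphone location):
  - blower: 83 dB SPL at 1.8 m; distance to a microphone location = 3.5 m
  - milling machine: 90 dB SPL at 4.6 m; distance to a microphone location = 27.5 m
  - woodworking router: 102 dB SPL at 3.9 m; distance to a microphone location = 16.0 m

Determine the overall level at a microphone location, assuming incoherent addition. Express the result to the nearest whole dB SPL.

Apply inverse-square spreading to bring every level to the receiver, then sum 10^(L/10).
blower: 83 − 20·log₁₀(3.5/1.8) = 83 − 5.78 = 77.22 dB SPL.
milling machine: 90 − 20·log₁₀(27.5/4.6) = 90 − 15.53 = 74.47 dB SPL.
woodworking router: 102 − 20·log₁₀(16.0/3.9) = 102 − 12.26 = 89.74 dB SPL.
Σ 10^(L/10) = 1.022e+09 → L_total = 10·log₁₀(1.022e+09) = 90.10 dB SPL.

90 dB SPL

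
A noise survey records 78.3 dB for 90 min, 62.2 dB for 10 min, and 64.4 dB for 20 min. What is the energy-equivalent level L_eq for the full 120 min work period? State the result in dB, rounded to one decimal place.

77.1 dB

The energy average is taken in the linear domain: L_eq = 10·log₁₀[(Σ tᵢ·10^(Lᵢ/10))/T], T = 120 min.
Σ tᵢ·10^(Lᵢ/10) = 90·10^(78.3/10) + 10·10^(62.2/10) + 20·10^(64.4/10) = 6.156e+09.
L_eq = 10·log₁₀(6.156e+09/120) = 77.10 dB.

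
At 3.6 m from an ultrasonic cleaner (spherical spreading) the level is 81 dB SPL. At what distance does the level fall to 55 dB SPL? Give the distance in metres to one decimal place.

For a point source L₁ − L₂ = 20·log₁₀(r₂/r₁), so r₂ = r₁·10^((L₁−L₂)/20).
r₂ = 3.6·10^((81−55)/20) = 3.6·10^(26.0/20) = 71.83 m.

71.8 m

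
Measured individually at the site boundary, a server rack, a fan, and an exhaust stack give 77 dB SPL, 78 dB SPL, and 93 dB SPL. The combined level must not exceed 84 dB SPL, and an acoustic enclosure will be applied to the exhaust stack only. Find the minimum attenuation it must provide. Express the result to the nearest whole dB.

12 dB

Fixed contribution from the other sources: Σ 10^(L/10) = 10^(77/10) + 10^(78/10) = 1.132e+08 (80.54 dB SPL).
The limit corresponds to 10^(84/10) = 2.512e+08; subtracting the fixed part leaves 1.380e+08 for the exhaust stack, i.e. 81.40 dB SPL.
Required insertion loss = 93 − 81.40 = 11.60 dB.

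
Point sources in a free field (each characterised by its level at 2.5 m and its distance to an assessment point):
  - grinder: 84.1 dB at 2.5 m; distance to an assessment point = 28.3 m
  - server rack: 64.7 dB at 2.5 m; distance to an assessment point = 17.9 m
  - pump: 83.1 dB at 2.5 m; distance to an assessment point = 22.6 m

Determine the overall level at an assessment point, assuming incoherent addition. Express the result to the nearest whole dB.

Propagate each source to the receiver with L = L_ref − 20·log₁₀(r/r_ref), then add intensities.
grinder: 84.1 − 20·log₁₀(28.3/2.5) = 84.1 − 21.08 = 63.02 dB.
server rack: 64.7 − 20·log₁₀(17.9/2.5) = 64.7 − 17.10 = 47.60 dB.
pump: 83.1 − 20·log₁₀(22.6/2.5) = 83.1 − 19.12 = 63.98 dB.
Σ 10^(L/10) = 4.562e+06 → L_total = 10·log₁₀(4.562e+06) = 66.59 dB.

67 dB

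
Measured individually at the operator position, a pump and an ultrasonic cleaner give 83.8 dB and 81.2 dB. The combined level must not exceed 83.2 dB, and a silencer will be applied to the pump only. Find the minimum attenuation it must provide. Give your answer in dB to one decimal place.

Fixed contribution from the other source: Σ 10^(L/10) = 10^(81.2/10) = 1.318e+08 (81.20 dB).
To meet 83.2 dB overall, the treated pump may contribute at most 10^(83.2/10) − 1.318e+08 = 7.710e+07, i.e. 78.87 dB.
So the pump must be reduced from 83.8 to 78.87 dB: IL = 4.93 dB.

4.9 dB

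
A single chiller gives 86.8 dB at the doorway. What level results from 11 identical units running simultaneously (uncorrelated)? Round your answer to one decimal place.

With 11 equal, uncorrelated contributions the intensity is 11× that of one unit, giving a rise of 10·log₁₀ 11.
L_total = 86.8 + 10·log₁₀(11) = 86.8 + 10.414 = 97.21 dB.

97.2 dB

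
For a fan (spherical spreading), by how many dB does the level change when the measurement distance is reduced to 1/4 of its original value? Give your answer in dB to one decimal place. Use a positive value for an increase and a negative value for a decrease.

+12.0 dB

A point source loses 6 dB per doubling of distance; generally ΔL = −20·log₁₀(r₂/r₁).
ΔL = −20·log₁₀(0.25) = +12.04 dB.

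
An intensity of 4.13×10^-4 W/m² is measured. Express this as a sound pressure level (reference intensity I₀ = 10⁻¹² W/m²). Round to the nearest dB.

I/I₀ = 4.13×10^-4/10⁻¹² = 4.13×10^8, and L = 10·log₁₀(I/I₀).
L = 10·(0.6160 + 8) = 86.16 dB.

86 dB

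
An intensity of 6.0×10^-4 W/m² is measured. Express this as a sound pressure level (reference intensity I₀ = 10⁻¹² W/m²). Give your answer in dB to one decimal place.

87.8 dB

L = 10·log₁₀(I/I₀) = 10·log₁₀(6.0×10^-4/10⁻¹²) = 10·log₁₀(6.0×10^8).
L = 10·(0.7782 + 8) = 87.78 dB.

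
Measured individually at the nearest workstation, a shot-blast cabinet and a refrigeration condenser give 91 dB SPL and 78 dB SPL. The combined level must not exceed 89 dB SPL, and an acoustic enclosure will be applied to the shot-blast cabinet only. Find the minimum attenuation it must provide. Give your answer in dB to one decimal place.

2.4 dB

Fixed contribution from the other source: Σ 10^(L/10) = 10^(78/10) = 6.310e+07 (78.00 dB SPL).
To meet 89 dB SPL overall, the treated shot-blast cabinet may contribute at most 10^(89/10) − 6.310e+07 = 7.312e+08, i.e. 88.64 dB SPL.
So the shot-blast cabinet must be reduced from 91 to 88.64 dB SPL: IL = 2.36 dB.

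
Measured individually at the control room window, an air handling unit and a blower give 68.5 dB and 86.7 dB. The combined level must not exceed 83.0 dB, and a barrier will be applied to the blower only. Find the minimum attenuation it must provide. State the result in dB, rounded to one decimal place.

3.9 dB

Everything except the blower sums to 10^(68.5/10) = 7.079e+06 in linear terms, 68.50 dB.
To meet 83.0 dB overall, the treated blower may contribute at most 10^(83.0/10) − 7.079e+06 = 1.924e+08, i.e. 82.84 dB.
So the blower must be reduced from 86.7 to 82.84 dB: IL = 3.86 dB.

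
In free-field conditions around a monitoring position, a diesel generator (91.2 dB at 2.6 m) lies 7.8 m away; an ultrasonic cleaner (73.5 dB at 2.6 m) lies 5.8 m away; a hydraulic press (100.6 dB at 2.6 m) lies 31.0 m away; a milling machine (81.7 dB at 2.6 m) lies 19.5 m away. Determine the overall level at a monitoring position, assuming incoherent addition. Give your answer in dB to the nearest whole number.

First find each source's level at the receiver (point-source: −20·log₁₀(r/r_ref)), then combine on an intensity basis.
diesel generator: 91.2 − 20·log₁₀(7.8/2.6) = 91.2 − 9.54 = 81.66 dB.
ultrasonic cleaner: 73.5 − 20·log₁₀(5.8/2.6) = 73.5 − 6.97 = 66.53 dB.
hydraulic press: 100.6 − 20·log₁₀(31.0/2.6) = 100.6 − 21.53 = 79.07 dB.
milling machine: 81.7 − 20·log₁₀(19.5/2.6) = 81.7 − 17.50 = 64.20 dB.
Σ 10^(L/10) = 2.344e+08 → L_total = 10·log₁₀(2.344e+08) = 83.70 dB.

84 dB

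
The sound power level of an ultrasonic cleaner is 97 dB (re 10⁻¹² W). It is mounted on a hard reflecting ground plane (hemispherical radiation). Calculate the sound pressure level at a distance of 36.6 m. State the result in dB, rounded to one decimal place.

57.7 dB

The power spreads over a hemisphere of area 2π·r², so L_p = L_w − 10·log₁₀(2π·r²).
2π·r² = 8417 m², 10·log₁₀ of that is 39.251 dB.
L_p = 97 − 39.251 = 57.75 dB.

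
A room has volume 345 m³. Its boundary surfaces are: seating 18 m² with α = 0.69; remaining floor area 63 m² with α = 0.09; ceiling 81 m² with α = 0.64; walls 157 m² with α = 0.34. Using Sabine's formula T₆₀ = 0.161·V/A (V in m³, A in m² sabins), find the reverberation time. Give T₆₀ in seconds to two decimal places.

0.45 s

Total absorption A = 18·0.69 + 63·0.09 + 81·0.64 + 157·0.34 = 123.31 m² sabins.
T₆₀ = 0.161·V/A = 0.161·345/123.31 = 0.450 s.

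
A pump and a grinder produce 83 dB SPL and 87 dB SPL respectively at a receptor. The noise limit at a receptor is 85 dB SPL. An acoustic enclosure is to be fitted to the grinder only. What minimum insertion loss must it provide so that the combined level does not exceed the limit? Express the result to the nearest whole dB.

The untreated sources together contribute 10^(83/10) = 1.995e+08, i.e. 83.00 dB SPL.
To meet 85 dB SPL overall, the treated grinder may contribute at most 10^(85/10) − 1.995e+08 = 1.167e+08, i.e. 80.67 dB SPL.
So the grinder must be reduced from 87 to 80.67 dB SPL: IL = 6.33 dB.

6 dB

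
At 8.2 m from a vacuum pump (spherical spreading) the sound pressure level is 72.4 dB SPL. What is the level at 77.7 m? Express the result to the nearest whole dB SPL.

For a point source, L₂ = L₁ − 20·log₁₀(r₂/r₁).
L₂ = 72.4 − 20·log₁₀(77.7/8.2) = 72.4 − 19.532 = 52.87 dB SPL.

53 dB SPL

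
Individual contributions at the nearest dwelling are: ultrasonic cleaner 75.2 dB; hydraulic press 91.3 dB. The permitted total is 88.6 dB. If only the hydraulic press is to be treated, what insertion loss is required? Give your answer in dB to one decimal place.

The untreated sources together contribute 10^(75.2/10) = 3.311e+07, i.e. 75.20 dB.
The limit corresponds to 10^(88.6/10) = 7.244e+08; subtracting the fixed part leaves 6.913e+08 for the hydraulic press, i.e. 88.40 dB.
So the hydraulic press must be reduced from 91.3 to 88.40 dB: IL = 2.90 dB.

2.9 dB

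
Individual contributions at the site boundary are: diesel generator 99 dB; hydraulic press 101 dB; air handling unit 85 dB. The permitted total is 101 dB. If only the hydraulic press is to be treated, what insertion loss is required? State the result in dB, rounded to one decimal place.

4.6 dB

Fixed contribution from the other sources: Σ 10^(L/10) = 10^(99/10) + 10^(85/10) = 8.260e+09 (99.17 dB).
The limit corresponds to 10^(101/10) = 1.259e+10; subtracting the fixed part leaves 4.330e+09 for the hydraulic press, i.e. 96.36 dB.
So the hydraulic press must be reduced from 101 to 96.36 dB: IL = 4.64 dB.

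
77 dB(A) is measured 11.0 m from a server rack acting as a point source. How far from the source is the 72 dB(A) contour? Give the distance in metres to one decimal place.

19.6 m

For a point source L₁ − L₂ = 20·log₁₀(r₂/r₁), so r₂ = r₁·10^((L₁−L₂)/20).
r₂ = 11.0·10^((77−72)/20) = 11.0·10^(5.0/20) = 19.56 m.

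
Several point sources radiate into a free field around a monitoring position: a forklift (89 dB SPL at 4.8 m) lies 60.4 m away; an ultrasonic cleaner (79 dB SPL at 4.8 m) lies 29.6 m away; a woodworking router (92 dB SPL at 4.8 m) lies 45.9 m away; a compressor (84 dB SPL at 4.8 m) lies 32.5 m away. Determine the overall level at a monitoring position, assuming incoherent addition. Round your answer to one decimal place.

Propagate each source to the receiver with L = L_ref − 20·log₁₀(r/r_ref), then add intensities.
forklift: 89 − 20·log₁₀(60.4/4.8) = 89 − 22.00 = 67.00 dB SPL.
ultrasonic cleaner: 79 − 20·log₁₀(29.6/4.8) = 79 − 15.80 = 63.20 dB SPL.
woodworking router: 92 − 20·log₁₀(45.9/4.8) = 92 − 19.61 = 72.39 dB SPL.
compressor: 84 − 20·log₁₀(32.5/4.8) = 84 − 16.61 = 67.39 dB SPL.
Σ 10^(L/10) = 2.992e+07 → L_total = 10·log₁₀(2.992e+07) = 74.76 dB SPL.

74.8 dB SPL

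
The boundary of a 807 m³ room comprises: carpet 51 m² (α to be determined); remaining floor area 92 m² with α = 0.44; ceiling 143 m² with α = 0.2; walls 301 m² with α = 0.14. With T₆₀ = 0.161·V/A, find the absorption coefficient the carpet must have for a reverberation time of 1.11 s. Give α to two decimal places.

From T₆₀ = 0.161·V/A, the target T₆₀ = 1.11 s needs A = 0.161·807/1.11 = 117.05 m².
Absorption from the other surfaces = 92·0.44 + 143·0.2 + 301·0.14 = 111.22 m², so the carpet must supply 5.83 m² over 51 m².
α = 5.83/51 = 0.114.

0.11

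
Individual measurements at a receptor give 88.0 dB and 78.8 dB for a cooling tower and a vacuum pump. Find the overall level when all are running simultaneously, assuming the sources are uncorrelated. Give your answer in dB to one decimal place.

88.5 dB

For uncorrelated sources the intensities add, so convert each level to linear form, sum, and take 10·log₁₀ of the total.
Σ 10^(L/10) = 10^(88.0/10) + 10^(78.8/10) = 7.068e+08.
L_total = 10·log₁₀(7.068e+08) = 88.49 dB.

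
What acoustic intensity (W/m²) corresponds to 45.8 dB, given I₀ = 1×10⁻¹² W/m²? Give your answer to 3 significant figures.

L = 10·log₁₀(I/I₀) ⇒ I = I₀·10^(L/10) = 10⁻¹² × 10^4.58.

3.80e-08 W/m²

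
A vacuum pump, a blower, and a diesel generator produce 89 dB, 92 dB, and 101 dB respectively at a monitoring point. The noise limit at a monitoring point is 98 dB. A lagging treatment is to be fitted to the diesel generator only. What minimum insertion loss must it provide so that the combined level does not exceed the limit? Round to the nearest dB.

The untreated sources together contribute 10^(89/10) + 10^(92/10) = 2.379e+09, i.e. 93.76 dB.
To meet 98 dB overall, the treated diesel generator may contribute at most 10^(98/10) − 2.379e+09 = 3.930e+09, i.e. 95.94 dB.
Required insertion loss = 101 − 95.94 = 5.06 dB.

5 dB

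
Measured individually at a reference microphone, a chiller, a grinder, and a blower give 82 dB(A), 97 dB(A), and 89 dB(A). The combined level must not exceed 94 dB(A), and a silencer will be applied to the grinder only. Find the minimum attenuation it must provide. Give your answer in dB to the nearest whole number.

Fixed contribution from the other sources: Σ 10^(L/10) = 10^(82/10) + 10^(89/10) = 9.528e+08 (89.79 dB(A)).
To meet 94 dB(A) overall, the treated grinder may contribute at most 10^(94/10) − 9.528e+08 = 1.559e+09, i.e. 91.93 dB(A).
Required insertion loss = 97 − 91.93 = 5.07 dB.

5 dB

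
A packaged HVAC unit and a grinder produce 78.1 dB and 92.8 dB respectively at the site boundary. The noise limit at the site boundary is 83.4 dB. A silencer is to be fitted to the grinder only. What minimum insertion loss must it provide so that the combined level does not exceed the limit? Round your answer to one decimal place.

Fixed contribution from the other source: Σ 10^(L/10) = 10^(78.1/10) = 6.457e+07 (78.10 dB).
To meet 83.4 dB overall, the treated grinder may contribute at most 10^(83.4/10) − 6.457e+07 = 1.542e+08, i.e. 81.88 dB.
So the grinder must be reduced from 92.8 to 81.88 dB: IL = 10.92 dB.

10.9 dB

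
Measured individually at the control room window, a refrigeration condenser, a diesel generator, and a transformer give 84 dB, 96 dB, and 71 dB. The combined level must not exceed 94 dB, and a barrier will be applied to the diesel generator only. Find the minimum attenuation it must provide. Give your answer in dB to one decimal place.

Fixed contribution from the other sources: Σ 10^(L/10) = 10^(84/10) + 10^(71/10) = 2.638e+08 (84.21 dB).
The limit corresponds to 10^(94/10) = 2.512e+09; subtracting the fixed part leaves 2.248e+09 for the diesel generator, i.e. 93.52 dB.
Required insertion loss = 96 − 93.52 = 2.48 dB.

2.5 dB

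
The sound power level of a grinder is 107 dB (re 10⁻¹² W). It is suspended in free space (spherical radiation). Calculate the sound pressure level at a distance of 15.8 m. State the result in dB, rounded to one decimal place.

72.0 dB

Free-field spherical radiation: L_p = L_w − 10·log₁₀(4π·r²), r = 15.8 m.
4π·r² = 3137 m², 10·log₁₀ of that is 34.965 dB.
L_p = 107 − 34.965 = 72.03 dB.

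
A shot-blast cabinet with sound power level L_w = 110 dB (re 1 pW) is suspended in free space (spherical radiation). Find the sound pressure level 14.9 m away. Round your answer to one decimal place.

L_p = L_w − 10·log₁₀(4π·r²) with r = 14.9 m.
4π·r² = 2790 m², 10·log₁₀ of that is 34.456 dB.
L_p = 110 − 34.456 = 75.54 dB.

75.5 dB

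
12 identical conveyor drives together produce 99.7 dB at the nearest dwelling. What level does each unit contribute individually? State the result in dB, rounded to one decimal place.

88.9 dB

For N identical incoherent sources L_total = L₁ + 10·log₁₀ N, so L₁ = 99.7 − 10·log₁₀(12) = 99.7 − 10.792.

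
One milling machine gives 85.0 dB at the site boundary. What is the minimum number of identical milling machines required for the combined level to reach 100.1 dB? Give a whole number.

N identical sources give L₁ + 10·log₁₀ N, so require 10·log₁₀ N ≥ 100.1 − 85.0 = 15.1 dB.
N ≥ 10^(15.1/10) = 32.359, so N = 33.

33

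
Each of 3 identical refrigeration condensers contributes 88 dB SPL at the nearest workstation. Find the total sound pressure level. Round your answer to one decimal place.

L_total = L₁ + 10·log₁₀ N for N identical incoherent sources.
L_total = 88 + 10·log₁₀(3) = 88 + 4.771 = 92.77 dB SPL.

92.8 dB SPL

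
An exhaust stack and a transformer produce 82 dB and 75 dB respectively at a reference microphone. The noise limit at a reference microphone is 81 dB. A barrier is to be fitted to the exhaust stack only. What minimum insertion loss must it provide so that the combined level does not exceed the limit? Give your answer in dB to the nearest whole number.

The untreated sources together contribute 10^(75/10) = 3.162e+07, i.e. 75.00 dB.
The limit corresponds to 10^(81/10) = 1.259e+08; subtracting the fixed part leaves 9.427e+07 for the exhaust stack, i.e. 79.74 dB.
So the exhaust stack must be reduced from 82 to 79.74 dB: IL = 2.26 dB.

2 dB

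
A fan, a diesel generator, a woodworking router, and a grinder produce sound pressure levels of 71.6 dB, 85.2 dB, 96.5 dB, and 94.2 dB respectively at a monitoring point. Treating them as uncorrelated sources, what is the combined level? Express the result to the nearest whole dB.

99 dB

Incoherent sources combine by intensity addition: L_total = 10·log₁₀(Σ 10^(L_i/10)).
Σ 10^(L/10) = 10^(71.6/10) + 10^(85.2/10) + 10^(96.5/10) + 10^(94.2/10) = 7.443e+09.
L_total = 10·log₁₀(7.443e+09) = 98.72 dB.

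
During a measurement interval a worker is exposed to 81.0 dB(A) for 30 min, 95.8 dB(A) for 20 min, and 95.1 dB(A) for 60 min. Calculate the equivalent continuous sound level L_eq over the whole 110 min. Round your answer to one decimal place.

94.0 dB(A)

L_eq = 10·log₁₀[(1/T)·Σ tᵢ·10^(Lᵢ/10)] with T = 110 min.
Σ tᵢ·10^(Lᵢ/10) = 30·10^(81.0/10) + 20·10^(95.8/10) + 60·10^(95.1/10) = 2.740e+11.
L_eq = 10·log₁₀(2.740e+11/110) = 93.96 dB(A).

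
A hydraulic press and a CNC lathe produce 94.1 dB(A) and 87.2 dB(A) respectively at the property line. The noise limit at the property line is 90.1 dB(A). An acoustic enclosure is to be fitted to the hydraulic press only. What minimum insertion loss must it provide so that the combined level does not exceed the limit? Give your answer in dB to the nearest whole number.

Everything except the hydraulic press sums to 10^(87.2/10) = 5.248e+08 in linear terms, 87.20 dB(A).
The limit corresponds to 10^(90.1/10) = 1.023e+09; subtracting the fixed part leaves 4.985e+08 for the hydraulic press, i.e. 86.98 dB(A).
Required insertion loss = 94.1 − 86.98 = 7.12 dB.

7 dB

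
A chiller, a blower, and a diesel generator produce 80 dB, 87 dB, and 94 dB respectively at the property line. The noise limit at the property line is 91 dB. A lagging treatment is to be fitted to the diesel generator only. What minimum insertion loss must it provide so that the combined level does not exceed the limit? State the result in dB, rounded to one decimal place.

Everything except the diesel generator sums to 10^(80/10) + 10^(87/10) = 6.012e+08 in linear terms, 87.79 dB.
To meet 91 dB overall, the treated diesel generator may contribute at most 10^(91/10) − 6.012e+08 = 6.577e+08, i.e. 88.18 dB.
So the diesel generator must be reduced from 94 to 88.18 dB: IL = 5.82 dB.

5.8 dB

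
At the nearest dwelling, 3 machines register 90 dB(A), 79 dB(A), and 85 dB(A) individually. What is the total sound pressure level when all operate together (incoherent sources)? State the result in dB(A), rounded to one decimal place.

91.4 dB(A)

For uncorrelated sources the intensities add, so convert each level to linear form, sum, and take 10·log₁₀ of the total.
Σ 10^(L/10) = 10^(90/10) + 10^(79/10) + 10^(85/10) = 1.396e+09.
L_total = 10·log₁₀(1.396e+09) = 91.45 dB(A).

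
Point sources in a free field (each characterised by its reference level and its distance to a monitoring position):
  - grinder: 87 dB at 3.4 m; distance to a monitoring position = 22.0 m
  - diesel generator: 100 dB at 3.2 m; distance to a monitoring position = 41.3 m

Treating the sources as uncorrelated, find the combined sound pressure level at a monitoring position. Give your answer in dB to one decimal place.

78.6 dB

First find each source's level at the receiver (point-source: −20·log₁₀(r/r_ref)), then combine on an intensity basis.
grinder: 87 − 20·log₁₀(22.0/3.4) = 87 − 16.22 = 70.78 dB.
diesel generator: 100 − 20·log₁₀(41.3/3.2) = 100 − 22.22 = 77.78 dB.
Σ 10^(L/10) = 7.200e+07 → L_total = 10·log₁₀(7.200e+07) = 78.57 dB.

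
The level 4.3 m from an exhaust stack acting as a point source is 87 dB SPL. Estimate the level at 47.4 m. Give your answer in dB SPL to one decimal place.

For a point source, L₂ = L₁ − 20·log₁₀(r₂/r₁).
L₂ = 87 − 20·log₁₀(47.4/4.3) = 87 − 20.846 = 66.15 dB SPL.

66.2 dB SPL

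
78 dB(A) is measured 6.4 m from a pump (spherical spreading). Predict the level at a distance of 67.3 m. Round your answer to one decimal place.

For a point source, L₂ = L₁ − 20·log₁₀(r₂/r₁).
L₂ = 78 − 20·log₁₀(67.3/6.4) = 78 − 20.437 = 57.56 dB(A).

57.6 dB(A)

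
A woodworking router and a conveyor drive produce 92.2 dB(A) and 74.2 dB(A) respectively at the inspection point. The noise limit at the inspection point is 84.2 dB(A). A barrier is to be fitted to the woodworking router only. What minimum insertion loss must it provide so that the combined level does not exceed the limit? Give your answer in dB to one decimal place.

The untreated sources together contribute 10^(74.2/10) = 2.630e+07, i.e. 74.20 dB(A).
The limit corresponds to 10^(84.2/10) = 2.630e+08; subtracting the fixed part leaves 2.367e+08 for the woodworking router, i.e. 83.74 dB(A).
Required insertion loss = 92.2 − 83.74 = 8.46 dB.

8.5 dB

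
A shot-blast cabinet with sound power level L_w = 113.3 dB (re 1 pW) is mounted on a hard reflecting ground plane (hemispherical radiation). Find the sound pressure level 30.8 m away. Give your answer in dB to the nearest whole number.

The power spreads over a hemisphere of area 2π·r², so L_p = L_w − 10·log₁₀(2π·r²).
2π·r² = 5960 m², 10·log₁₀ of that is 37.753 dB.
L_p = 113.3 − 37.753 = 75.55 dB.

76 dB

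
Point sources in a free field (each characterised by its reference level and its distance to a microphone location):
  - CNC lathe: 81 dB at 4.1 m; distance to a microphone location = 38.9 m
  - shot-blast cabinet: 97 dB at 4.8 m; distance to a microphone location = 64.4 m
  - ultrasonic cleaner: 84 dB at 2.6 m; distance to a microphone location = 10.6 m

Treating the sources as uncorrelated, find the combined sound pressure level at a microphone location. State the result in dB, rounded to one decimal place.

76.5 dB

First find each source's level at the receiver (point-source: −20·log₁₀(r/r_ref)), then combine on an intensity basis.
CNC lathe: 81 − 20·log₁₀(38.9/4.1) = 81 − 19.54 = 61.46 dB.
shot-blast cabinet: 97 − 20·log₁₀(64.4/4.8) = 97 − 22.55 = 74.45 dB.
ultrasonic cleaner: 84 − 20·log₁₀(10.6/2.6) = 84 − 12.21 = 71.79 dB.
Σ 10^(L/10) = 4.435e+07 → L_total = 10·log₁₀(4.435e+07) = 76.47 dB.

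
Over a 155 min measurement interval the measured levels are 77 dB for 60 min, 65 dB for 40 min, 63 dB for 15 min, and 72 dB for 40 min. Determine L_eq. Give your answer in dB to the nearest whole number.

L_eq = 10·log₁₀[(1/T)·Σ tᵢ·10^(Lᵢ/10)] with T = 155 min.
Σ tᵢ·10^(Lᵢ/10) = 60·10^(77/10) + 40·10^(65/10) + 15·10^(63/10) + 40·10^(72/10) = 3.798e+09.
L_eq = 10·log₁₀(3.798e+09/155) = 73.89 dB.

74 dB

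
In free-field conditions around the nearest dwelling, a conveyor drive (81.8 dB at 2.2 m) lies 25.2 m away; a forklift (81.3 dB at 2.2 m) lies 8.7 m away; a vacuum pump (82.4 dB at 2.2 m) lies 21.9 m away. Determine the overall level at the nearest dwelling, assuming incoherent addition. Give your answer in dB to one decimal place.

First find each source's level at the receiver (point-source: −20·log₁₀(r/r_ref)), then combine on an intensity basis.
conveyor drive: 81.8 − 20·log₁₀(25.2/2.2) = 81.8 − 21.18 = 60.62 dB.
forklift: 81.3 − 20·log₁₀(8.7/2.2) = 81.3 − 11.94 = 69.36 dB.
vacuum pump: 82.4 − 20·log₁₀(21.9/2.2) = 82.4 − 19.96 = 62.44 dB.
Σ 10^(L/10) = 1.153e+07 → L_total = 10·log₁₀(1.153e+07) = 70.62 dB.

70.6 dB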